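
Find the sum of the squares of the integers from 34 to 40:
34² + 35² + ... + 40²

Use ∑_{k=1}^{n} k² = n(n+1)(2n+1)/6, then subtract the first 33 terms.
∑_{k=1}^{40} k² = 40×41×81/6 = 22140
∑_{k=1}^{33} k² = 33×34×67/6 = 12529
∑_{k=34}^{40} k² = 22140 - 12529 = 9611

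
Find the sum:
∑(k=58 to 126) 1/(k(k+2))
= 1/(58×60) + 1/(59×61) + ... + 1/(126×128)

Partial fractions: 1/(k(k+2)) = (1/2)[1/k - 1/(k+2)]
Telescoping leaves the first two and last two terms:
= (1/2)[1/58 + 1/59 - 1/127 - 1/128]
= 514671/55628032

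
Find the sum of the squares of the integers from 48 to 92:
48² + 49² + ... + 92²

Use ∑_{k=1}^{n} k² = n(n+1)(2n+1)/6, then subtract the first 47 terms.
∑_{k=1}^{92} k² = 92×93×185/6 = 263810
∑_{k=1}^{47} k² = 47×48×95/6 = 35720
∑_{k=48}^{92} k² = 263810 - 35720 = 228090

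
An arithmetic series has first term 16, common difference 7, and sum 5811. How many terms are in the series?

Using S = n/2 × [2a + (n-1)d]
5811 = n/2 × [2(16) + (n-1)(7)]
5811 = n/2 × [32 + 7n - 7]
11622 = n × [25 + 7n]
7n² + (25)n - 11622 = 0
Discriminant: Δ = (25)² - 4(7)(-11622) = 625 + 325416 = 326041
√Δ = 571
n = [-(25) + √Δ] / (2·7) = (-25 + 571) / 14 = 546 / 14 = 39
(The negative root is discarded since n must be a positive integer.)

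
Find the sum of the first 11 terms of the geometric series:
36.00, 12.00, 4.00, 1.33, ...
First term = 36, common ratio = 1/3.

Sₙ = a(1 - rⁿ) / (1 - r)
S_11 = 36(1 - (1/3)^11) / (1 - (1/3))
S_11 = 36(1 - (1/177147)) / (2/3)
S_11 = 354292/6561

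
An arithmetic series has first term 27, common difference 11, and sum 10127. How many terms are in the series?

Using S = n/2 × [2a + (n-1)d]
10127 = n/2 × [2(27) + (n-1)(11)]
10127 = n/2 × [54 + 11n - 11]
20254 = n × [43 + 11n]
11n² + (43)n - 20254 = 0
Discriminant: Δ = (43)² - 4(11)(-20254) = 1849 + 891176 = 893025
√Δ = 945
n = [-(43) + √Δ] / (2·11) = (-43 + 945) / 22 = 902 / 22 = 41
(The negative root is discarded since n must be a positive integer.)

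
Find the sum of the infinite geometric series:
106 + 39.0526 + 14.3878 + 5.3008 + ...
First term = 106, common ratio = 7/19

For |r| < 1, S = a / (1 - r)
S = 106 / (1 - (7/19))
S = 106 / (12/19)
S = 1007/6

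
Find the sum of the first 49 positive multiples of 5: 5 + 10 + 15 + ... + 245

Factor out 5: = 5(1 + 2 + ... + 49) = 5 × n(n+1)/2
= 5 × 49×50/2
= 5 × 1225
= 6125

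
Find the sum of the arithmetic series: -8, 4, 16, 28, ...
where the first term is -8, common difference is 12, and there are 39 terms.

Sₙ = n/2 × (first + last)
Last term = a + (n-1)d = -8 + (39-1)×12 = 448
S_39 = 39/2 × (-8 + 448)
S_39 = 39/2 × 440 = 8580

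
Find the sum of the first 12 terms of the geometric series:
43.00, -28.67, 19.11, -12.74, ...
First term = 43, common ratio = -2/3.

Sₙ = a(1 - rⁿ) / (1 - r)
S_12 = 43(1 - (-2/3)^12) / (1 - (-2/3))
S_12 = 43(1 - (4096/531441)) / (5/3)
S_12 = 4535167/177147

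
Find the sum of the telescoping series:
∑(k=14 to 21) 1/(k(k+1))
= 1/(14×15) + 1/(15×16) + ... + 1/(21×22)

Partial fractions: 1/(k(k+1)) = 1/k - 1/(k+1)
The series telescopes:
= (1/14 - 1/15) + (1/15 - 1/16) + ... + (1/21 - 1/22)
= 1/14 - 1/22
= 2/77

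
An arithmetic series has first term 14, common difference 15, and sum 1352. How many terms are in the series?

Using S = n/2 × [2a + (n-1)d]
1352 = n/2 × [2(14) + (n-1)(15)]
1352 = n/2 × [28 + 15n - 15]
2704 = n × [13 + 15n]
15n² + (13)n - 2704 = 0
Discriminant: Δ = (13)² - 4(15)(-2704) = 169 + 162240 = 162409
√Δ = 403
n = [-(13) + √Δ] / (2·15) = (-13 + 403) / 30 = 390 / 30 = 13
(The negative root is discarded since n must be a positive integer.)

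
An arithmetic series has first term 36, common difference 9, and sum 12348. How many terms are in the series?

Using S = n/2 × [2a + (n-1)d]
12348 = n/2 × [2(36) + (n-1)(9)]
12348 = n/2 × [72 + 9n - 9]
24696 = n × [63 + 9n]
9n² + (63)n - 24696 = 0
Discriminant: Δ = (63)² - 4(9)(-24696) = 3969 + 889056 = 893025
√Δ = 945
n = [-(63) + √Δ] / (2·9) = (-63 + 945) / 18 = 882 / 18 = 49
(The negative root is discarded since n must be a positive integer.)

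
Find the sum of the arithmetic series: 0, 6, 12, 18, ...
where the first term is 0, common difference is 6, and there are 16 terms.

Sₙ = n/2 × (first + last)
Last term = a + (n-1)d = 0 + (16-1)×6 = 90
S_16 = 16/2 × (0 + 90)
S_16 = 16/2 × 90 = 720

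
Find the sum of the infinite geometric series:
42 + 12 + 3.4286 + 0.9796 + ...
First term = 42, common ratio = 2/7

For |r| < 1, S = a / (1 - r)
S = 42 / (1 - (2/7))
S = 42 / (5/7)
S = 294/5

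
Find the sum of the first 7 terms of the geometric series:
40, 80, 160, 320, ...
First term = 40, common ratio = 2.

Sₙ = a(1 - rⁿ) / (1 - r)
S_7 = 40(1 - 2^7) / (1 - 2)
S_7 = 40(1 - 128) / (-1)
S_7 = 5080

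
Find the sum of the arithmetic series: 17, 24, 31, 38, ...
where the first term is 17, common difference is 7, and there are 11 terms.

Sₙ = n/2 × (first + last)
Last term = a + (n-1)d = 17 + (11-1)×7 = 87
S_11 = 11/2 × (17 + 87)
S_11 = 11/2 × 104 = 572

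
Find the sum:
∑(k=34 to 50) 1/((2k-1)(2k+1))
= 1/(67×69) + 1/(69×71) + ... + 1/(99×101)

Partial fractions: 1/((2k-1)(2k+1)) = (1/2)[1/(2k-1) - 1/(2k+1)]
The series telescopes:
= (1/2)[1/67 - 1/101]
= 17/6767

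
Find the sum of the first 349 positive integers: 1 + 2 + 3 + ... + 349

Formula: ∑k = n(n+1)/2
= 349×350/2
= 122150/2
= 61075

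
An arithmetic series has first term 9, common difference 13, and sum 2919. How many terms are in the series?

Using S = n/2 × [2a + (n-1)d]
2919 = n/2 × [2(9) + (n-1)(13)]
2919 = n/2 × [18 + 13n - 13]
5838 = n × [5 + 13n]
13n² + (5)n - 5838 = 0
Discriminant: Δ = (5)² - 4(13)(-5838) = 25 + 303576 = 303601
√Δ = 551
n = [-(5) + √Δ] / (2·13) = (-5 + 551) / 26 = 546 / 26 = 21
(The negative root is discarded since n must be a positive integer.)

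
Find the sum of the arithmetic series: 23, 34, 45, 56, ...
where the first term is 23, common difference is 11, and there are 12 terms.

Sₙ = n/2 × (first + last)
Last term = a + (n-1)d = 23 + (12-1)×11 = 144
S_12 = 12/2 × (23 + 144)
S_12 = 12/2 × 167 = 1002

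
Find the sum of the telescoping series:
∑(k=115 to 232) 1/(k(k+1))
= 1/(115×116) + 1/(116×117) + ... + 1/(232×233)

Partial fractions: 1/(k(k+1)) = 1/k - 1/(k+1)
The series telescopes:
= (1/115 - 1/116) + (1/116 - 1/117) + ... + (1/232 - 1/233)
= 1/115 - 1/233
= 118/26795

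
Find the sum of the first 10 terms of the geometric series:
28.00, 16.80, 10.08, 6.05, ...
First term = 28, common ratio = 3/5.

Sₙ = a(1 - rⁿ) / (1 - r)
S_10 = 28(1 - (3/5)^10) / (1 - (3/5))
S_10 = 28(1 - (59049/9765625)) / (2/5)
S_10 = 135892064/1953125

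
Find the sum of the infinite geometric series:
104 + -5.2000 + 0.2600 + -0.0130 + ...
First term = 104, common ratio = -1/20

For |r| < 1, S = a / (1 - r)
S = 104 / (1 - (-1/20))
S = 104 / (21/20)
S = 2080/21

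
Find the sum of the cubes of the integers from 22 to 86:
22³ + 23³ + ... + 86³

Use ∑_{k=1}^{n} k³ = [n(n+1)/2]², then subtract the first 21 terms.
∑_{k=1}^{86} k³ = [86×87/2]² = 3741² = 13995081
∑_{k=1}^{21} k³ = [21×22/2]² = 231² = 53361
∑_{k=22}^{86} k³ = 13995081 - 53361 = 13941720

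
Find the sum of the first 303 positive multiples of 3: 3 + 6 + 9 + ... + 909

Factor out 3: = 3(1 + 2 + ... + 303) = 3 × n(n+1)/2
= 3 × 303×304/2
= 3 × 46056
= 138168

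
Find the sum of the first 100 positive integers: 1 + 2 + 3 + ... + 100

Formula: ∑k = n(n+1)/2
= 100×101/2
= 10100/2
= 5050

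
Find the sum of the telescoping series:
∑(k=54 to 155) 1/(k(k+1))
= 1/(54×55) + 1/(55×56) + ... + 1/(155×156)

Partial fractions: 1/(k(k+1)) = 1/k - 1/(k+1)
The series telescopes:
= (1/54 - 1/55) + (1/55 - 1/56) + ... + (1/155 - 1/156)
= 1/54 - 1/156
= 17/1404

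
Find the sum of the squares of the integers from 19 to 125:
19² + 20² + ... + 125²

Use ∑_{k=1}^{n} k² = n(n+1)(2n+1)/6, then subtract the first 18 terms.
∑_{k=1}^{125} k² = 125×126×251/6 = 658875
∑_{k=1}^{18} k² = 18×19×37/6 = 2109
∑_{k=19}^{125} k² = 658875 - 2109 = 656766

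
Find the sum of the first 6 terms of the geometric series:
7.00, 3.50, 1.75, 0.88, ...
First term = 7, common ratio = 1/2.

Sₙ = a(1 - rⁿ) / (1 - r)
S_6 = 7(1 - (1/2)^6) / (1 - (1/2))
S_6 = 7(1 - (1/64)) / (1/2)
S_6 = 441/32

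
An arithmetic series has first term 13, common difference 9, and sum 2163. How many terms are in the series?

Using S = n/2 × [2a + (n-1)d]
2163 = n/2 × [2(13) + (n-1)(9)]
2163 = n/2 × [26 + 9n - 9]
4326 = n × [17 + 9n]
9n² + (17)n - 4326 = 0
Discriminant: Δ = (17)² - 4(9)(-4326) = 289 + 155736 = 156025
√Δ = 395
n = [-(17) + √Δ] / (2·9) = (-17 + 395) / 18 = 378 / 18 = 21
(The negative root is discarded since n must be a positive integer.)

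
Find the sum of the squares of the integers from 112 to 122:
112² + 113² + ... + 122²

Use ∑_{k=1}^{n} k² = n(n+1)(2n+1)/6, then subtract the first 111 terms.
∑_{k=1}^{122} k² = 122×123×245/6 = 612745
∑_{k=1}^{111} k² = 111×112×223/6 = 462056
∑_{k=112}^{122} k² = 612745 - 462056 = 150689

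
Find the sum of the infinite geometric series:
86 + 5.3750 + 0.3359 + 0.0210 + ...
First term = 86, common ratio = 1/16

For |r| < 1, S = a / (1 - r)
S = 86 / (1 - (1/16))
S = 86 / (15/16)
S = 1376/15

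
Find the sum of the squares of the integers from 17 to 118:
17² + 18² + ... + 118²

Use ∑_{k=1}^{n} k² = n(n+1)(2n+1)/6, then subtract the first 16 terms.
∑_{k=1}^{118} k² = 118×119×237/6 = 554659
∑_{k=1}^{16} k² = 16×17×33/6 = 1496
∑_{k=17}^{118} k² = 554659 - 1496 = 553163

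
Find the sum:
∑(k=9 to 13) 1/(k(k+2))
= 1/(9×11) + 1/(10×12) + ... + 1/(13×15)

Partial fractions: 1/(k(k+2)) = (1/2)[1/k - 1/(k+2)]
Telescoping leaves the first two and last two terms:
= (1/2)[1/9 + 1/10 - 1/14 - 1/15]
= 23/630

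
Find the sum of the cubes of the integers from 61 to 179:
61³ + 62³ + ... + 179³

Use ∑_{k=1}^{n} k³ = [n(n+1)/2]², then subtract the first 60 terms.
∑_{k=1}^{179} k³ = [179×180/2]² = 16110² = 259532100
∑_{k=1}^{60} k³ = [60×61/2]² = 1830² = 3348900
∑_{k=61}^{179} k³ = 259532100 - 3348900 = 256183200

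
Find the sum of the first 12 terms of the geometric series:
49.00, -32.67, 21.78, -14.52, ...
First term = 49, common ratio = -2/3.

Sₙ = a(1 - rⁿ) / (1 - r)
S_12 = 49(1 - (-2/3)^12) / (1 - (-2/3))
S_12 = 49(1 - (4096/531441)) / (5/3)
S_12 = 5167981/177147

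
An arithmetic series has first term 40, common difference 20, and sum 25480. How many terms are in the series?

Using S = n/2 × [2a + (n-1)d]
25480 = n/2 × [2(40) + (n-1)(20)]
25480 = n/2 × [80 + 20n - 20]
50960 = n × [60 + 20n]
20n² + (60)n - 50960 = 0
Discriminant: Δ = (60)² - 4(20)(-50960) = 3600 + 4076800 = 4080400
√Δ = 2020
n = [-(60) + √Δ] / (2·20) = (-60 + 2020) / 40 = 1960 / 40 = 49
(The negative root is discarded since n must be a positive integer.)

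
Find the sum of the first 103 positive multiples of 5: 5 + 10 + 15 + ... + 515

Factor out 5: = 5(1 + 2 + ... + 103) = 5 × n(n+1)/2
= 5 × 103×104/2
= 5 × 5356
= 26780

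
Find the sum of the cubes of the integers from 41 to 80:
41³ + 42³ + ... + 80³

Use ∑_{k=1}^{n} k³ = [n(n+1)/2]², then subtract the first 40 terms.
∑_{k=1}^{80} k³ = [80×81/2]² = 3240² = 10497600
∑_{k=1}^{40} k³ = [40×41/2]² = 820² = 672400
∑_{k=41}^{80} k³ = 10497600 - 672400 = 9825200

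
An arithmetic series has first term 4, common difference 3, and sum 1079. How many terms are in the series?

Using S = n/2 × [2a + (n-1)d]
1079 = n/2 × [2(4) + (n-1)(3)]
1079 = n/2 × [8 + 3n - 3]
2158 = n × [5 + 3n]
3n² + (5)n - 2158 = 0
Discriminant: Δ = (5)² - 4(3)(-2158) = 25 + 25896 = 25921
√Δ = 161
n = [-(5) + √Δ] / (2·3) = (-5 + 161) / 6 = 156 / 6 = 26
(The negative root is discarded since n must be a positive integer.)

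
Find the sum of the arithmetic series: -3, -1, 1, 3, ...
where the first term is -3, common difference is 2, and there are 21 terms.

Sₙ = n/2 × (first + last)
Last term = a + (n-1)d = -3 + (21-1)×2 = 37
S_21 = 21/2 × (-3 + 37)
S_21 = 21/2 × 34 = 357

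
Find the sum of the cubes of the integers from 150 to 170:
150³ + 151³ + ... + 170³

Use ∑_{k=1}^{n} k³ = [n(n+1)/2]², then subtract the first 149 terms.
∑_{k=1}^{170} k³ = [170×171/2]² = 14535² = 211266225
∑_{k=1}^{149} k³ = [149×150/2]² = 11175² = 124880625
∑_{k=150}^{170} k³ = 211266225 - 124880625 = 86385600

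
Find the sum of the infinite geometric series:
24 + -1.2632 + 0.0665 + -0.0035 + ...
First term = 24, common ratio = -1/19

For |r| < 1, S = a / (1 - r)
S = 24 / (1 - (-1/19))
S = 24 / (20/19)
S = 114/5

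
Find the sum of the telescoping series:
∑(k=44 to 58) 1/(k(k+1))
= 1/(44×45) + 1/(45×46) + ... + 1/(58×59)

Partial fractions: 1/(k(k+1)) = 1/k - 1/(k+1)
The series telescopes:
= (1/44 - 1/45) + (1/45 - 1/46) + ... + (1/58 - 1/59)
= 1/44 - 1/59
= 15/2596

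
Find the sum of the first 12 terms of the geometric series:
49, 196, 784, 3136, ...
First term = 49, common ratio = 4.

Sₙ = a(1 - rⁿ) / (1 - r)
S_12 = 49(1 - 4^12) / (1 - 4)
S_12 = 49(1 - 16777216) / (-3)
S_12 = 274027845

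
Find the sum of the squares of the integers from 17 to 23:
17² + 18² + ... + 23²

Use ∑_{k=1}^{n} k² = n(n+1)(2n+1)/6, then subtract the first 16 terms.
∑_{k=1}^{23} k² = 23×24×47/6 = 4324
∑_{k=1}^{16} k² = 16×17×33/6 = 1496
∑_{k=17}^{23} k² = 4324 - 1496 = 2828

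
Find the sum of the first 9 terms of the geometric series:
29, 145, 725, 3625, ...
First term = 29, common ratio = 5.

Sₙ = a(1 - rⁿ) / (1 - r)
S_9 = 29(1 - 5^9) / (1 - 5)
S_9 = 29(1 - 1953125) / (-4)
S_9 = 14160149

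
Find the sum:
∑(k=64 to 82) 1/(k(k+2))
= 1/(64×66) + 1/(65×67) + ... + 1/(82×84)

Partial fractions: 1/(k(k+2)) = (1/2)[1/k - 1/(k+2)]
Telescoping leaves the first two and last two terms:
= (1/2)[1/64 + 1/65 - 1/83 - 1/84]
= 51167/14501760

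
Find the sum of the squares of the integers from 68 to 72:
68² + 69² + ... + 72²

Use ∑_{k=1}^{n} k² = n(n+1)(2n+1)/6, then subtract the first 67 terms.
∑_{k=1}^{72} k² = 72×73×145/6 = 127020
∑_{k=1}^{67} k² = 67×68×135/6 = 102510
∑_{k=68}^{72} k² = 127020 - 102510 = 24510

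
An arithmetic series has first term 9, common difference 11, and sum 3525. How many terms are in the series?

Using S = n/2 × [2a + (n-1)d]
3525 = n/2 × [2(9) + (n-1)(11)]
3525 = n/2 × [18 + 11n - 11]
7050 = n × [7 + 11n]
11n² + (7)n - 7050 = 0
Discriminant: Δ = (7)² - 4(11)(-7050) = 49 + 310200 = 310249
√Δ = 557
n = [-(7) + √Δ] / (2·11) = (-7 + 557) / 22 = 550 / 22 = 25
(The negative root is discarded since n must be a positive integer.)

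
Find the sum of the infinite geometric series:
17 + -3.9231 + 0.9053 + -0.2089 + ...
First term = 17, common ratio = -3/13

For |r| < 1, S = a / (1 - r)
S = 17 / (1 - (-3/13))
S = 17 / (16/13)
S = 221/16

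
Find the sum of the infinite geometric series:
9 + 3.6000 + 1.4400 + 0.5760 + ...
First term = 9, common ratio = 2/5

For |r| < 1, S = a / (1 - r)
S = 9 / (1 - (2/5))
S = 9 / (3/5)
S = 15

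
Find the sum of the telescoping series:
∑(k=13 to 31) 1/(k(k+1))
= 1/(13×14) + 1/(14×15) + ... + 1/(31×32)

Partial fractions: 1/(k(k+1)) = 1/k - 1/(k+1)
The series telescopes:
= (1/13 - 1/14) + (1/14 - 1/15) + ... + (1/31 - 1/32)
= 1/13 - 1/32
= 19/416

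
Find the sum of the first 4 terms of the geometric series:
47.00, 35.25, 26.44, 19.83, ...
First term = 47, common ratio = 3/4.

Sₙ = a(1 - rⁿ) / (1 - r)
S_4 = 47(1 - (3/4)^4) / (1 - (3/4))
S_4 = 47(1 - (81/256)) / (1/4)
S_4 = 8225/64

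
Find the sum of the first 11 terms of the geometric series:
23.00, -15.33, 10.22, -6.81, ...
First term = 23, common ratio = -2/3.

Sₙ = a(1 - rⁿ) / (1 - r)
S_11 = 23(1 - (-2/3)^11) / (1 - (-2/3))
S_11 = 23(1 - (-2048/177147)) / (5/3)
S_11 = 824297/59049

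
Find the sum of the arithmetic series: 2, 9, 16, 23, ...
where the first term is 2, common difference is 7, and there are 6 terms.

Sₙ = n/2 × (first + last)
Last term = a + (n-1)d = 2 + (6-1)×7 = 37
S_6 = 6/2 × (2 + 37)
S_6 = 6/2 × 39 = 117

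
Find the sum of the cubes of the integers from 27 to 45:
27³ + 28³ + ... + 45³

Use ∑_{k=1}^{n} k³ = [n(n+1)/2]², then subtract the first 26 terms.
∑_{k=1}^{45} k³ = [45×46/2]² = 1035² = 1071225
∑_{k=1}^{26} k³ = [26×27/2]² = 351² = 123201
∑_{k=27}^{45} k³ = 1071225 - 123201 = 948024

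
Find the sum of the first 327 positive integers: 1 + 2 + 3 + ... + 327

Formula: ∑k = n(n+1)/2
= 327×328/2
= 107256/2
= 53628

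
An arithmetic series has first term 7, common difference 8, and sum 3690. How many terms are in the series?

Using S = n/2 × [2a + (n-1)d]
3690 = n/2 × [2(7) + (n-1)(8)]
3690 = n/2 × [14 + 8n - 8]
7380 = n × [6 + 8n]
8n² + (6)n - 7380 = 0
Discriminant: Δ = (6)² - 4(8)(-7380) = 36 + 236160 = 236196
√Δ = 486
n = [-(6) + √Δ] / (2·8) = (-6 + 486) / 16 = 480 / 16 = 30
(The negative root is discarded since n must be a positive integer.)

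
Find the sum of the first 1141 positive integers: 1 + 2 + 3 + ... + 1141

Formula: ∑k = n(n+1)/2
= 1141×1142/2
= 1303022/2
= 651511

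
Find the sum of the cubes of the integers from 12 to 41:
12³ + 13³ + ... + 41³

Use ∑_{k=1}^{n} k³ = [n(n+1)/2]², then subtract the first 11 terms.
∑_{k=1}^{41} k³ = [41×42/2]² = 861² = 741321
∑_{k=1}^{11} k³ = [11×12/2]² = 66² = 4356
∑_{k=12}^{41} k³ = 741321 - 4356 = 736965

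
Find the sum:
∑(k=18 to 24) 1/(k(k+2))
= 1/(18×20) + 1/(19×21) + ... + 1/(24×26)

Partial fractions: 1/(k(k+2)) = (1/2)[1/k - 1/(k+2)]
Telescoping leaves the first two and last two terms:
= (1/2)[1/18 + 1/19 - 1/25 - 1/26]
= 826/55575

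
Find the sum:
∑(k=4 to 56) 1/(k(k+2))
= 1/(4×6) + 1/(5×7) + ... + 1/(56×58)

Partial fractions: 1/(k(k+2)) = (1/2)[1/k - 1/(k+2)]
Telescoping leaves the first two and last two terms:
= (1/2)[1/4 + 1/5 - 1/57 - 1/58]
= 13727/66120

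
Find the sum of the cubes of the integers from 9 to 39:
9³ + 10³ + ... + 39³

Use ∑_{k=1}^{n} k³ = [n(n+1)/2]², then subtract the first 8 terms.
∑_{k=1}^{39} k³ = [39×40/2]² = 780² = 608400
∑_{k=1}^{8} k³ = [8×9/2]² = 36² = 1296
∑_{k=9}^{39} k³ = 608400 - 1296 = 607104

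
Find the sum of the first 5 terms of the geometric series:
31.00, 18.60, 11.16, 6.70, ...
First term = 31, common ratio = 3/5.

Sₙ = a(1 - rⁿ) / (1 - r)
S_5 = 31(1 - (3/5)^5) / (1 - (3/5))
S_5 = 31(1 - (243/3125)) / (2/5)
S_5 = 44671/625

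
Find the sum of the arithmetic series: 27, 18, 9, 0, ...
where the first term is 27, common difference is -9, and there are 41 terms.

Sₙ = n/2 × (first + last)
Last term = a + (n-1)d = 27 + (41-1)×(-9) = -333
S_41 = 41/2 × (27 + (-333))
S_41 = 41/2 × (-306) = -6273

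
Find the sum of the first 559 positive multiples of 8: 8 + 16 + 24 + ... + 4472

Factor out 8: = 8(1 + 2 + ... + 559) = 8 × n(n+1)/2
= 8 × 559×560/2
= 8 × 156520
= 1252160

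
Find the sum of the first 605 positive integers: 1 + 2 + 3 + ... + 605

Formula: ∑k = n(n+1)/2
= 605×606/2
= 366630/2
= 183315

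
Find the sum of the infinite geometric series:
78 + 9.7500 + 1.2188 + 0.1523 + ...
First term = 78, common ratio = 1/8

For |r| < 1, S = a / (1 - r)
S = 78 / (1 - (1/8))
S = 78 / (7/8)
S = 624/7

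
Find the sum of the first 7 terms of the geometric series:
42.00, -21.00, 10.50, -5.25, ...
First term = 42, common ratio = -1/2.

Sₙ = a(1 - rⁿ) / (1 - r)
S_7 = 42(1 - (-1/2)^7) / (1 - (-1/2))
S_7 = 42(1 - (-1/128)) / (3/2)
S_7 = 903/32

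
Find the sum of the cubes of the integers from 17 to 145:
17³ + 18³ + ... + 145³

Use ∑_{k=1}^{n} k³ = [n(n+1)/2]², then subtract the first 16 terms.
∑_{k=1}^{145} k³ = [145×146/2]² = 10585² = 112042225
∑_{k=1}^{16} k³ = [16×17/2]² = 136² = 18496
∑_{k=17}^{145} k³ = 112042225 - 18496 = 112023729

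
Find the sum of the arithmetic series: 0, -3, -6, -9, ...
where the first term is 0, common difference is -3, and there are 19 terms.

Sₙ = n/2 × (first + last)
Last term = a + (n-1)d = 0 + (19-1)×(-3) = -54
S_19 = 19/2 × (0 + (-54))
S_19 = 19/2 × (-54) = -513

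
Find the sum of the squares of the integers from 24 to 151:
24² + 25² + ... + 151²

Use ∑_{k=1}^{n} k² = n(n+1)(2n+1)/6, then subtract the first 23 terms.
∑_{k=1}^{151} k² = 151×152×303/6 = 1159076
∑_{k=1}^{23} k² = 23×24×47/6 = 4324
∑_{k=24}^{151} k² = 1159076 - 4324 = 1154752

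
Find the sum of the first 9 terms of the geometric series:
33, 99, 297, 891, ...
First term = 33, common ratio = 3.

Sₙ = a(1 - rⁿ) / (1 - r)
S_9 = 33(1 - 3^9) / (1 - 3)
S_9 = 33(1 - 19683) / (-2)
S_9 = 324753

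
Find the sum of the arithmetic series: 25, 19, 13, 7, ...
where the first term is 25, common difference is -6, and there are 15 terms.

Sₙ = n/2 × (first + last)
Last term = a + (n-1)d = 25 + (15-1)×(-6) = -59
S_15 = 15/2 × (25 + (-59))
S_15 = 15/2 × (-34) = -255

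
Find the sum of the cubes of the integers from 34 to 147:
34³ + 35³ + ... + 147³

Use ∑_{k=1}^{n} k³ = [n(n+1)/2]², then subtract the first 33 terms.
∑_{k=1}^{147} k³ = [147×148/2]² = 10878² = 118330884
∑_{k=1}^{33} k³ = [33×34/2]² = 561² = 314721
∑_{k=34}^{147} k³ = 118330884 - 314721 = 118016163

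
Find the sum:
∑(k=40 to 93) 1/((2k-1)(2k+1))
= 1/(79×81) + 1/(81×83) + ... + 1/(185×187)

Partial fractions: 1/((2k-1)(2k+1)) = (1/2)[1/(2k-1) - 1/(2k+1)]
The series telescopes:
= (1/2)[1/79 - 1/187]
= 54/14773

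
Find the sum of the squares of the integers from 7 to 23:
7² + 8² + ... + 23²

Use ∑_{k=1}^{n} k² = n(n+1)(2n+1)/6, then subtract the first 6 terms.
∑_{k=1}^{23} k² = 23×24×47/6 = 4324
∑_{k=1}^{6} k² = 6×7×13/6 = 91
∑_{k=7}^{23} k² = 4324 - 91 = 4233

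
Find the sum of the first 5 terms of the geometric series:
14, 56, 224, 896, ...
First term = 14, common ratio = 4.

Sₙ = a(1 - rⁿ) / (1 - r)
S_5 = 14(1 - 4^5) / (1 - 4)
S_5 = 14(1 - 1024) / (-3)
S_5 = 4774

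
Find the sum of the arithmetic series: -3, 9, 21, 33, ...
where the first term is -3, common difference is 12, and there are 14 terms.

Sₙ = n/2 × (first + last)
Last term = a + (n-1)d = -3 + (14-1)×12 = 153
S_14 = 14/2 × (-3 + 153)
S_14 = 14/2 × 150 = 1050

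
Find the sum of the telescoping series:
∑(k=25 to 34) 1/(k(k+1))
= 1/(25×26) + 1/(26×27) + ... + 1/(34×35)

Partial fractions: 1/(k(k+1)) = 1/k - 1/(k+1)
The series telescopes:
= (1/25 - 1/26) + (1/26 - 1/27) + ... + (1/34 - 1/35)
= 1/25 - 1/35
= 2/175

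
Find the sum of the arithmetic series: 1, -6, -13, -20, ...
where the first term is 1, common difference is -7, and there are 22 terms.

Sₙ = n/2 × (first + last)
Last term = a + (n-1)d = 1 + (22-1)×(-7) = -146
S_22 = 22/2 × (1 + (-146))
S_22 = 22/2 × (-145) = -1595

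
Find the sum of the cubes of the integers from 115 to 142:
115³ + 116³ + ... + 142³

Use ∑_{k=1}^{n} k³ = [n(n+1)/2]², then subtract the first 114 terms.
∑_{k=1}^{142} k³ = [142×143/2]² = 10153² = 103083409
∑_{k=1}^{114} k³ = [114×115/2]² = 6555² = 42968025
∑_{k=115}^{142} k³ = 103083409 - 42968025 = 60115384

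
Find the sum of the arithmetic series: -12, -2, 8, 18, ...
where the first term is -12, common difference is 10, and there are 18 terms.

Sₙ = n/2 × (first + last)
Last term = a + (n-1)d = -12 + (18-1)×10 = 158
S_18 = 18/2 × (-12 + 158)
S_18 = 18/2 × 146 = 1314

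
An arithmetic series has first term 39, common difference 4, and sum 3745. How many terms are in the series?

Using S = n/2 × [2a + (n-1)d]
3745 = n/2 × [2(39) + (n-1)(4)]
3745 = n/2 × [78 + 4n - 4]
7490 = n × [74 + 4n]
4n² + (74)n - 7490 = 0
Discriminant: Δ = (74)² - 4(4)(-7490) = 5476 + 119840 = 125316
√Δ = 354
n = [-(74) + √Δ] / (2·4) = (-74 + 354) / 8 = 280 / 8 = 35
(The negative root is discarded since n must be a positive integer.)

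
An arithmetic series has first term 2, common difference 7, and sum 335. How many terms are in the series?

Using S = n/2 × [2a + (n-1)d]
335 = n/2 × [2(2) + (n-1)(7)]
335 = n/2 × [4 + 7n - 7]
670 = n × [-3 + 7n]
7n² + (-3)n - 670 = 0
Discriminant: Δ = (-3)² - 4(7)(-670) = 9 + 18760 = 18769
√Δ = 137
n = [-(-3) + √Δ] / (2·7) = (3 + 137) / 14 = 140 / 14 = 10
(The negative root is discarded since n must be a positive integer.)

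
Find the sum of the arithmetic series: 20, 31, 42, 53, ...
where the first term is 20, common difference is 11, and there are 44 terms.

Sₙ = n/2 × (first + last)
Last term = a + (n-1)d = 20 + (44-1)×11 = 493
S_44 = 44/2 × (20 + 493)
S_44 = 44/2 × 513 = 11286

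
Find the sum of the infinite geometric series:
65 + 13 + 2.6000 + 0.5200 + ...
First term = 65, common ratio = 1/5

For |r| < 1, S = a / (1 - r)
S = 65 / (1 - (1/5))
S = 65 / (4/5)
S = 325/4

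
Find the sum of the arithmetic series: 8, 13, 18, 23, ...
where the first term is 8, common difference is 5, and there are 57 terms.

Sₙ = n/2 × (first + last)
Last term = a + (n-1)d = 8 + (57-1)×5 = 288
S_57 = 57/2 × (8 + 288)
S_57 = 57/2 × 296 = 8436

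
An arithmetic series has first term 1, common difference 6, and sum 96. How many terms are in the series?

Using S = n/2 × [2a + (n-1)d]
96 = n/2 × [2(1) + (n-1)(6)]
96 = n/2 × [2 + 6n - 6]
192 = n × [-4 + 6n]
6n² + (-4)n - 192 = 0
Discriminant: Δ = (-4)² - 4(6)(-192) = 16 + 4608 = 4624
√Δ = 68
n = [-(-4) + √Δ] / (2·6) = (4 + 68) / 12 = 72 / 12 = 6
(The negative root is discarded since n must be a positive integer.)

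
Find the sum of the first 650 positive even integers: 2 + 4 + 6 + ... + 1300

Sum of first n even numbers = n(n+1)
= 650×651
= 423150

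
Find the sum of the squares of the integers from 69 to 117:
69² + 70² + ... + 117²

Use ∑_{k=1}^{n} k² = n(n+1)(2n+1)/6, then subtract the first 68 terms.
∑_{k=1}^{117} k² = 117×118×235/6 = 540735
∑_{k=1}^{68} k² = 68×69×137/6 = 107134
∑_{k=69}^{117} k² = 540735 - 107134 = 433601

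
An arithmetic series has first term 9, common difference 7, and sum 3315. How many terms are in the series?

Using S = n/2 × [2a + (n-1)d]
3315 = n/2 × [2(9) + (n-1)(7)]
3315 = n/2 × [18 + 7n - 7]
6630 = n × [11 + 7n]
7n² + (11)n - 6630 = 0
Discriminant: Δ = (11)² - 4(7)(-6630) = 121 + 185640 = 185761
√Δ = 431
n = [-(11) + √Δ] / (2·7) = (-11 + 431) / 14 = 420 / 14 = 30
(The negative root is discarded since n must be a positive integer.)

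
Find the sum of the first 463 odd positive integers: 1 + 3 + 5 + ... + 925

Sum of first n odd numbers = n²
= 463²
= 214369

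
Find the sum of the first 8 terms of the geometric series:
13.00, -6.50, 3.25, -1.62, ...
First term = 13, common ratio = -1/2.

Sₙ = a(1 - rⁿ) / (1 - r)
S_8 = 13(1 - (-1/2)^8) / (1 - (-1/2))
S_8 = 13(1 - (1/256)) / (3/2)
S_8 = 1105/128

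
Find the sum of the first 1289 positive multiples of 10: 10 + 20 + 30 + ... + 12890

Factor out 10: = 10(1 + 2 + ... + 1289) = 10 × n(n+1)/2
= 10 × 1289×1290/2
= 10 × 831405
= 8314050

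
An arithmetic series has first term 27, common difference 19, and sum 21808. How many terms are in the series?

Using S = n/2 × [2a + (n-1)d]
21808 = n/2 × [2(27) + (n-1)(19)]
21808 = n/2 × [54 + 19n - 19]
43616 = n × [35 + 19n]
19n² + (35)n - 43616 = 0
Discriminant: Δ = (35)² - 4(19)(-43616) = 1225 + 3314816 = 3316041
√Δ = 1821
n = [-(35) + √Δ] / (2·19) = (-35 + 1821) / 38 = 1786 / 38 = 47
(The negative root is discarded since n must be a positive integer.)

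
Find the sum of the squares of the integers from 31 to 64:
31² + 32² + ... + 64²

Use ∑_{k=1}^{n} k² = n(n+1)(2n+1)/6, then subtract the first 30 terms.
∑_{k=1}^{64} k² = 64×65×129/6 = 89440
∑_{k=1}^{30} k² = 30×31×61/6 = 9455
∑_{k=31}^{64} k² = 89440 - 9455 = 79985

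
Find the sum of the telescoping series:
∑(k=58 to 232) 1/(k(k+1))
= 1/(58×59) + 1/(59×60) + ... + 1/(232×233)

Partial fractions: 1/(k(k+1)) = 1/k - 1/(k+1)
The series telescopes:
= (1/58 - 1/59) + (1/59 - 1/60) + ... + (1/232 - 1/233)
= 1/58 - 1/233
= 175/13514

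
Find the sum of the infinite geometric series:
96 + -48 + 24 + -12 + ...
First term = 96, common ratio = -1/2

For |r| < 1, S = a / (1 - r)
S = 96 / (1 - (-1/2))
S = 96 / (3/2)
S = 64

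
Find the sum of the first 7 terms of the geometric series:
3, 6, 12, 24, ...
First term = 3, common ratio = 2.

Sₙ = a(1 - rⁿ) / (1 - r)
S_7 = 3(1 - 2^7) / (1 - 2)
S_7 = 3(1 - 128) / (-1)
S_7 = 381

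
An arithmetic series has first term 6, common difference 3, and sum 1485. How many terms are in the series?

Using S = n/2 × [2a + (n-1)d]
1485 = n/2 × [2(6) + (n-1)(3)]
1485 = n/2 × [12 + 3n - 3]
2970 = n × [9 + 3n]
3n² + (9)n - 2970 = 0
Discriminant: Δ = (9)² - 4(3)(-2970) = 81 + 35640 = 35721
√Δ = 189
n = [-(9) + √Δ] / (2·3) = (-9 + 189) / 6 = 180 / 6 = 30
(The negative root is discarded since n must be a positive integer.)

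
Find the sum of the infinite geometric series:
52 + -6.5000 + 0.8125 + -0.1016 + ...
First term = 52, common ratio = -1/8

For |r| < 1, S = a / (1 - r)
S = 52 / (1 - (-1/8))
S = 52 / (9/8)
S = 416/9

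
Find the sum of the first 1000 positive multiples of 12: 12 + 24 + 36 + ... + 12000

Factor out 12: = 12(1 + 2 + ... + 1000) = 12 × n(n+1)/2
= 12 × 1000×1001/2
= 12 × 500500
= 6006000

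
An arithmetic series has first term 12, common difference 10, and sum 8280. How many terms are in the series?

Using S = n/2 × [2a + (n-1)d]
8280 = n/2 × [2(12) + (n-1)(10)]
8280 = n/2 × [24 + 10n - 10]
16560 = n × [14 + 10n]
10n² + (14)n - 16560 = 0
Discriminant: Δ = (14)² - 4(10)(-16560) = 196 + 662400 = 662596
√Δ = 814
n = [-(14) + √Δ] / (2·10) = (-14 + 814) / 20 = 800 / 20 = 40
(The negative root is discarded since n must be a positive integer.)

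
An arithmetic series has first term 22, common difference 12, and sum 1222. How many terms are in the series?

Using S = n/2 × [2a + (n-1)d]
1222 = n/2 × [2(22) + (n-1)(12)]
1222 = n/2 × [44 + 12n - 12]
2444 = n × [32 + 12n]
12n² + (32)n - 2444 = 0
Discriminant: Δ = (32)² - 4(12)(-2444) = 1024 + 117312 = 118336
√Δ = 344
n = [-(32) + √Δ] / (2·12) = (-32 + 344) / 24 = 312 / 24 = 13
(The negative root is discarded since n must be a positive integer.)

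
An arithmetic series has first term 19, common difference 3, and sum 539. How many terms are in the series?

Using S = n/2 × [2a + (n-1)d]
539 = n/2 × [2(19) + (n-1)(3)]
539 = n/2 × [38 + 3n - 3]
1078 = n × [35 + 3n]
3n² + (35)n - 1078 = 0
Discriminant: Δ = (35)² - 4(3)(-1078) = 1225 + 12936 = 14161
√Δ = 119
n = [-(35) + √Δ] / (2·3) = (-35 + 119) / 6 = 84 / 6 = 14
(The negative root is discarded since n must be a positive integer.)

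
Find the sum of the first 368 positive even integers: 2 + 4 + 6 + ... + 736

Sum of first n even numbers = n(n+1)
= 368×369
= 135792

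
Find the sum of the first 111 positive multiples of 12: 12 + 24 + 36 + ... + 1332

Factor out 12: = 12(1 + 2 + ... + 111) = 12 × n(n+1)/2
= 12 × 111×112/2
= 12 × 6216
= 74592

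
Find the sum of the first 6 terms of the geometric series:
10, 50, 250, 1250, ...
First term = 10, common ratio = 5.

Sₙ = a(1 - rⁿ) / (1 - r)
S_6 = 10(1 - 5^6) / (1 - 5)
S_6 = 10(1 - 15625) / (-4)
S_6 = 39060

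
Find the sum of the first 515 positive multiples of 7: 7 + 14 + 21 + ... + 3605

Factor out 7: = 7(1 + 2 + ... + 515) = 7 × n(n+1)/2
= 7 × 515×516/2
= 7 × 132870
= 930090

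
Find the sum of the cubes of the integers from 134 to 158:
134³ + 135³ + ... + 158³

Use ∑_{k=1}^{n} k³ = [n(n+1)/2]², then subtract the first 133 terms.
∑_{k=1}^{158} k³ = [158×159/2]² = 12561² = 157778721
∑_{k=1}^{133} k³ = [133×134/2]² = 8911² = 79405921
∑_{k=134}^{158} k³ = 157778721 - 79405921 = 78372800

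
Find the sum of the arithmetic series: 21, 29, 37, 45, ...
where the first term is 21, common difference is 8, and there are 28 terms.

Sₙ = n/2 × (first + last)
Last term = a + (n-1)d = 21 + (28-1)×8 = 237
S_28 = 28/2 × (21 + 237)
S_28 = 28/2 × 258 = 3612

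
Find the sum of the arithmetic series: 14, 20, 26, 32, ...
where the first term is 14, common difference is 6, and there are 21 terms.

Sₙ = n/2 × (first + last)
Last term = a + (n-1)d = 14 + (21-1)×6 = 134
S_21 = 21/2 × (14 + 134)
S_21 = 21/2 × 148 = 1554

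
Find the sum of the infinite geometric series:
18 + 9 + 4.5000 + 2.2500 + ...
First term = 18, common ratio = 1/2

For |r| < 1, S = a / (1 - r)
S = 18 / (1 - (1/2))
S = 18 / (1/2)
S = 36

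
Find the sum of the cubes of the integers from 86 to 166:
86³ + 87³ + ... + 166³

Use ∑_{k=1}^{n} k³ = [n(n+1)/2]², then subtract the first 85 terms.
∑_{k=1}^{166} k³ = [166×167/2]² = 13861² = 192127321
∑_{k=1}^{85} k³ = [85×86/2]² = 3655² = 13359025
∑_{k=86}^{166} k³ = 192127321 - 13359025 = 178768296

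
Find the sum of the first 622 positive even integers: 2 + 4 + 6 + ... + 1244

Sum of first n even numbers = n(n+1)
= 622×623
= 387506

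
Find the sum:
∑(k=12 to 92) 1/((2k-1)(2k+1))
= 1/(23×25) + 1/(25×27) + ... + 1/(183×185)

Partial fractions: 1/((2k-1)(2k+1)) = (1/2)[1/(2k-1) - 1/(2k+1)]
The series telescopes:
= (1/2)[1/23 - 1/185]
= 81/4255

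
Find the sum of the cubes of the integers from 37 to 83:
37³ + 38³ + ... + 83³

Use ∑_{k=1}^{n} k³ = [n(n+1)/2]², then subtract the first 36 terms.
∑_{k=1}^{83} k³ = [83×84/2]² = 3486² = 12152196
∑_{k=1}^{36} k³ = [36×37/2]² = 666² = 443556
∑_{k=37}^{83} k³ = 12152196 - 443556 = 11708640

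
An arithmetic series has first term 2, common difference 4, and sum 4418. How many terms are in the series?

Using S = n/2 × [2a + (n-1)d]
4418 = n/2 × [2(2) + (n-1)(4)]
4418 = n/2 × [4 + 4n - 4]
8836 = n × [0 + 4n]
4n² + (0)n - 8836 = 0
Discriminant: Δ = (0)² - 4(4)(-8836) = 0 + 141376 = 141376
√Δ = 376
n = [-(0) + √Δ] / (2·4) = (0 + 376) / 8 = 376 / 8 = 47
(The negative root is discarded since n must be a positive integer.)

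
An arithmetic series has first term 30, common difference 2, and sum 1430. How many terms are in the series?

Using S = n/2 × [2a + (n-1)d]
1430 = n/2 × [2(30) + (n-1)(2)]
1430 = n/2 × [60 + 2n - 2]
2860 = n × [58 + 2n]
2n² + (58)n - 2860 = 0
Discriminant: Δ = (58)² - 4(2)(-2860) = 3364 + 22880 = 26244
√Δ = 162
n = [-(58) + √Δ] / (2·2) = (-58 + 162) / 4 = 104 / 4 = 26
(The negative root is discarded since n must be a positive integer.)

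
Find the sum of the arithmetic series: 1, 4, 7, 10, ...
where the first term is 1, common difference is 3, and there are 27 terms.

Sₙ = n/2 × (first + last)
Last term = a + (n-1)d = 1 + (27-1)×3 = 79
S_27 = 27/2 × (1 + 79)
S_27 = 27/2 × 80 = 1080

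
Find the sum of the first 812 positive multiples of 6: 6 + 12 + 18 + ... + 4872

Factor out 6: = 6(1 + 2 + ... + 812) = 6 × n(n+1)/2
= 6 × 812×813/2
= 6 × 330078
= 1980468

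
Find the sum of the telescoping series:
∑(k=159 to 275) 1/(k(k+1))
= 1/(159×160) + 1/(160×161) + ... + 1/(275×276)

Partial fractions: 1/(k(k+1)) = 1/k - 1/(k+1)
The series telescopes:
= (1/159 - 1/160) + (1/160 - 1/161) + ... + (1/275 - 1/276)
= 1/159 - 1/276
= 13/4876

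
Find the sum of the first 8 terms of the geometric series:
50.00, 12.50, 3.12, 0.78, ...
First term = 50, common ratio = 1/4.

Sₙ = a(1 - rⁿ) / (1 - r)
S_8 = 50(1 - (1/4)^8) / (1 - (1/4))
S_8 = 50(1 - (1/65536)) / (3/4)
S_8 = 546125/8192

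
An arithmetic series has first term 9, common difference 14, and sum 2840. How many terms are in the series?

Using S = n/2 × [2a + (n-1)d]
2840 = n/2 × [2(9) + (n-1)(14)]
2840 = n/2 × [18 + 14n - 14]
5680 = n × [4 + 14n]
14n² + (4)n - 5680 = 0
Discriminant: Δ = (4)² - 4(14)(-5680) = 16 + 318080 = 318096
√Δ = 564
n = [-(4) + √Δ] / (2·14) = (-4 + 564) / 28 = 560 / 28 = 20
(The negative root is discarded since n must be a positive integer.)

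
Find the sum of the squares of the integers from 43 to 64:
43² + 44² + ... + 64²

Use ∑_{k=1}^{n} k² = n(n+1)(2n+1)/6, then subtract the first 42 terms.
∑_{k=1}^{64} k² = 64×65×129/6 = 89440
∑_{k=1}^{42} k² = 42×43×85/6 = 25585
∑_{k=43}^{64} k² = 89440 - 25585 = 63855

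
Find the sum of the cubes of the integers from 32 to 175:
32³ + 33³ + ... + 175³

Use ∑_{k=1}^{n} k³ = [n(n+1)/2]², then subtract the first 31 terms.
∑_{k=1}^{175} k³ = [175×176/2]² = 15400² = 237160000
∑_{k=1}^{31} k³ = [31×32/2]² = 496² = 246016
∑_{k=32}^{175} k³ = 237160000 - 246016 = 236913984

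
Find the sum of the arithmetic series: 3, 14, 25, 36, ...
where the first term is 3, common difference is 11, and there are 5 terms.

Sₙ = n/2 × (first + last)
Last term = a + (n-1)d = 3 + (5-1)×11 = 47
S_5 = 5/2 × (3 + 47)
S_5 = 5/2 × 50 = 125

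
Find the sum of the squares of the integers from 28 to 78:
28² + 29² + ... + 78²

Use ∑_{k=1}^{n} k² = n(n+1)(2n+1)/6, then subtract the first 27 terms.
∑_{k=1}^{78} k² = 78×79×157/6 = 161239
∑_{k=1}^{27} k² = 27×28×55/6 = 6930
∑_{k=28}^{78} k² = 161239 - 6930 = 154309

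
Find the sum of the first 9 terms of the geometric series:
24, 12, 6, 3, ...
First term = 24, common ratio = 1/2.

Sₙ = a(1 - rⁿ) / (1 - r)
S_9 = 24(1 - (1/2)^9) / (1 - (1/2))
S_9 = 24(1 - (1/512)) / (1/2)
S_9 = 1533/32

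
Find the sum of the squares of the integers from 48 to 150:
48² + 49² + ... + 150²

Use ∑_{k=1}^{n} k² = n(n+1)(2n+1)/6, then subtract the first 47 terms.
∑_{k=1}^{150} k² = 150×151×301/6 = 1136275
∑_{k=1}^{47} k² = 47×48×95/6 = 35720
∑_{k=48}^{150} k² = 1136275 - 35720 = 1100555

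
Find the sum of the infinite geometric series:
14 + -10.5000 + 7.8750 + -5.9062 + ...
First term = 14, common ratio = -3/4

For |r| < 1, S = a / (1 - r)
S = 14 / (1 - (-3/4))
S = 14 / (7/4)
S = 8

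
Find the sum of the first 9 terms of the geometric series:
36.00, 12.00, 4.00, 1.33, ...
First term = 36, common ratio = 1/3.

Sₙ = a(1 - rⁿ) / (1 - r)
S_9 = 36(1 - (1/3)^9) / (1 - (1/3))
S_9 = 36(1 - (1/19683)) / (2/3)
S_9 = 39364/729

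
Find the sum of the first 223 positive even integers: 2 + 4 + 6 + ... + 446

Sum of first n even numbers = n(n+1)
= 223×224
= 49952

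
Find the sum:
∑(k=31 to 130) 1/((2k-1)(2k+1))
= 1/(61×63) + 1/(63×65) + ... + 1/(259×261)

Partial fractions: 1/((2k-1)(2k+1)) = (1/2)[1/(2k-1) - 1/(2k+1)]
The series telescopes:
= (1/2)[1/61 - 1/261]
= 100/15921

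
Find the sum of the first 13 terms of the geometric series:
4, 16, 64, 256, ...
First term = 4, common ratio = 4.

Sₙ = a(1 - rⁿ) / (1 - r)
S_13 = 4(1 - 4^13) / (1 - 4)
S_13 = 4(1 - 67108864) / (-3)
S_13 = 89478484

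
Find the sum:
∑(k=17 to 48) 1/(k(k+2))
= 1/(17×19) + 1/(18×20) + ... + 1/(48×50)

Partial fractions: 1/(k(k+2)) = (1/2)[1/k - 1/(k+2)]
Telescoping leaves the first two and last two terms:
= (1/2)[1/17 + 1/18 - 1/49 - 1/50]
= 6932/187425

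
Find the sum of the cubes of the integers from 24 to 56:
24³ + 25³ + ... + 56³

Use ∑_{k=1}^{n} k³ = [n(n+1)/2]², then subtract the first 23 terms.
∑_{k=1}^{56} k³ = [56×57/2]² = 1596² = 2547216
∑_{k=1}^{23} k³ = [23×24/2]² = 276² = 76176
∑_{k=24}^{56} k³ = 2547216 - 76176 = 2471040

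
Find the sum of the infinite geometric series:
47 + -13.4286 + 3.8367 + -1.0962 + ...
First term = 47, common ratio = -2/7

For |r| < 1, S = a / (1 - r)
S = 47 / (1 - (-2/7))
S = 47 / (9/7)
S = 329/9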